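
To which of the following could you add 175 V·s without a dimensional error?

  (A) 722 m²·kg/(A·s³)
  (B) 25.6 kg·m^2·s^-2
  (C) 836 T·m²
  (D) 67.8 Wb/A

Reference: V·s = J·C⁻¹·s = kg·m²·s⁻²·A⁻¹.
Each option:
  (A) kg·m²·s⁻³·A⁻¹
  (B) kg·m²·s⁻²
  (C) T·m² = Wb·m⁻²·m² = kg·m²·s⁻²·A⁻¹  ← same
  (D) Wb·A⁻¹ = V·s·A⁻¹ = kg·m²·s⁻²·A⁻²
Only (C) matches kg·m²·s⁻²·A⁻¹.

(C)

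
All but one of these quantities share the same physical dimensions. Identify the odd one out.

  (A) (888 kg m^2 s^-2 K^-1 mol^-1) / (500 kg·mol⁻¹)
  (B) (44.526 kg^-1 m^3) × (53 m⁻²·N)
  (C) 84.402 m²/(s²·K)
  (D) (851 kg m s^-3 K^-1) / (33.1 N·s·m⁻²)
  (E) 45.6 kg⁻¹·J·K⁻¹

(B)

Expand each in SI base units:
  (A) [kg·m²·s⁻²·K⁻¹·mol⁻¹] / [kg·mol⁻¹] = m²·s⁻²·K⁻¹
  (B) [kg⁻¹·m³] · [kg·m⁻¹·s⁻²] = m²·s⁻²
  (C) m²·s⁻²·K⁻¹
  (D) [kg·m·s⁻³·K⁻¹] / [kg·m⁻¹·s⁻¹] = m²·s⁻²·K⁻¹
  (E) J·kg⁻¹·K⁻¹ = N·m·kg⁻¹·K⁻¹ = m²·s⁻²·K⁻¹
All reduce to m²·s⁻²·K⁻¹ except (B), which is m²·s⁻².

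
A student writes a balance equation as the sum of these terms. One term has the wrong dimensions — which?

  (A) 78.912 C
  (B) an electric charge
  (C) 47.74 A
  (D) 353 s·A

Dimensions:
  (A) C = s·A
  (B) [electric charge] = s·A
  (C) A
  (D) A·s = s·A
All reduce to s·A except (C), which is A.

(C)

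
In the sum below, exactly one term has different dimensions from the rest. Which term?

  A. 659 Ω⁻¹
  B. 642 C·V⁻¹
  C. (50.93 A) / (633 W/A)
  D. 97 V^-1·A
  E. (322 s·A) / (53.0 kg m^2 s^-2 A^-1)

Dimensions:
  A. Ω⁻¹ = (V·A⁻¹)⁻¹ = kg⁻¹·m⁻²·s³·A²
  B. C·V⁻¹ = s·A·(J·C⁻¹)⁻¹ = kg⁻¹·m⁻²·s⁴·A²
  C. [A] / [kg·m²·s⁻³·A⁻¹] = kg⁻¹·m⁻²·s³·A²
  D. A·V⁻¹ = A·(J·C⁻¹)⁻¹ = kg⁻¹·m⁻²·s³·A²
  E. [s·A] / [kg·m²·s⁻²·A⁻¹] = kg⁻¹·m⁻²·s³·A²
All reduce to kg⁻¹·m⁻²·s³·A² except B., which is kg⁻¹·m⁻²·s⁴·A².

B.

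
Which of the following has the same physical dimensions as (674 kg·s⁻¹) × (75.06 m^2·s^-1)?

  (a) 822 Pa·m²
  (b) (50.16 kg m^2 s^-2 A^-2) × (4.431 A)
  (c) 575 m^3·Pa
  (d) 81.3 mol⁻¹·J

Reference: [kg·s⁻¹] · [m²·s⁻¹] = kg·m²·s⁻².
Each option:
  (a) Pa·m² = N·m⁻²·m² = kg·m·s⁻²
  (b) [kg·m²·s⁻²·A⁻²] · [A] = kg·m²·s⁻²·A⁻¹
  (c) Pa·m³ = N·m⁻²·m³ = kg·m²·s⁻²  ← same
  (d) J·mol⁻¹ = N·m·mol⁻¹ = kg·m²·s⁻²·mol⁻¹
Only (c) matches kg·m²·s⁻².

(c)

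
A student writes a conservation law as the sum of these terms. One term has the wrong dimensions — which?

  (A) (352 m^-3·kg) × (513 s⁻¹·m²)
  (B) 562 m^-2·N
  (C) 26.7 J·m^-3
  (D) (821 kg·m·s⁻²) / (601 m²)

(A)

Expand each in SI base units:
  (A) [kg·m⁻³] · [m²·s⁻¹] = kg·m⁻¹·s⁻¹
  (B) N·m⁻² = kg·m·s⁻²·m⁻² = kg·m⁻¹·s⁻²
  (C) J·m⁻³ = N·m·m⁻³ = kg·m⁻¹·s⁻²
  (D) [kg·m·s⁻²] / [m²] = kg·m⁻¹·s⁻²
All reduce to kg·m⁻¹·s⁻² except (A), which is kg·m⁻¹·s⁻¹.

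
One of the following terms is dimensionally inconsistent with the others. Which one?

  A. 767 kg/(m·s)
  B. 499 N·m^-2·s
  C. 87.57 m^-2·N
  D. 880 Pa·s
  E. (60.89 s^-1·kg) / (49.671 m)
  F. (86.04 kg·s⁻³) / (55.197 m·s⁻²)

C.

Dimensions:
  A. kg·m⁻¹·s⁻¹
  B. N·s·m⁻² = kg·m·s⁻²·s·m⁻² = kg·m⁻¹·s⁻¹
  C. N·m⁻² = kg·m·s⁻²·m⁻² = kg·m⁻¹·s⁻²
  D. Pa·s = N·m⁻²·s = kg·m⁻¹·s⁻¹
  E. [kg·s⁻¹] / [m] = kg·m⁻¹·s⁻¹
  F. [kg·s⁻³] / [m·s⁻²] = kg·m⁻¹·s⁻¹
All reduce to kg·m⁻¹·s⁻¹ except C., which is kg·m⁻¹·s⁻².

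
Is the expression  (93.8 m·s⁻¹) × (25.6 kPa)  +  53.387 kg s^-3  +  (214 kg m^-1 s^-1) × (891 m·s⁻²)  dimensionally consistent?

Work out the base dimensions of each:
  (93.8 m·s⁻¹) × (25.6 kPa):  [m·s⁻¹] · [kg·m⁻¹·s⁻²] = kg·s⁻³
  53.387 kg s^-3:  kg·s⁻³
  (214 kg m^-1 s^-1) × (891 m·s⁻²):  [kg·m⁻¹·s⁻¹] · [m·s⁻²] = kg·s⁻³
Every term reduces to kg·s⁻³.

Yes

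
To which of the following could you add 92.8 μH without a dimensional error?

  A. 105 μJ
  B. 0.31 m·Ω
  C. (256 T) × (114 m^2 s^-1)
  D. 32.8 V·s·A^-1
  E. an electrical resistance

D.

Reference: H = V·s·A⁻¹ = kg·m²·s⁻²·A⁻².
Each option:
  A. J = N·m = kg·m²·s⁻²
  B. Ω·m = V·A⁻¹·m = kg·m³·s⁻³·A⁻²
  C. [kg·s⁻²·A⁻¹] · [m²·s⁻¹] = kg·m²·s⁻³·A⁻¹
  D. V·s·A⁻¹ = J·C⁻¹·s·A⁻¹ = kg·m²·s⁻²·A⁻²  ← same
  E. [electrical resistance] = kg·m²·s⁻³·A⁻²
Only D. matches kg·m²·s⁻²·A⁻².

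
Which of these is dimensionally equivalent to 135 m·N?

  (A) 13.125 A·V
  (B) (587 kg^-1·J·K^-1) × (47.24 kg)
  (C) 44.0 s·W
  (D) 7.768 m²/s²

(C)

Reference: N·m = kg·m·s⁻²·m = kg·m²·s⁻².
Each option:
  (A) V·A = J·C⁻¹·A = kg·m²·s⁻³
  (B) [m²·s⁻²·K⁻¹] · [kg] = kg·m²·s⁻²·K⁻¹
  (C) W·s = J·s⁻¹·s = kg·m²·s⁻²  ← same
  (D) m²·s⁻²
Only (C) matches kg·m²·s⁻².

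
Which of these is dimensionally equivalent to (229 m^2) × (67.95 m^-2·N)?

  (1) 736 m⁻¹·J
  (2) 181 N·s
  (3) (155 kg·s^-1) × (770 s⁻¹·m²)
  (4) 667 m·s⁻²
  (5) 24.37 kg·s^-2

(1)

Reference: [m²] · [kg·m⁻¹·s⁻²] = kg·m·s⁻².
Each option:
  (1) J·m⁻¹ = N·m·m⁻¹ = kg·m·s⁻²  ← same
  (2) N·s = kg·m·s⁻²·s = kg·m·s⁻¹
  (3) [kg·s⁻¹] · [m²·s⁻¹] = kg·m²·s⁻²
  (4) m·s⁻²
  (5) kg·s⁻²
Only (1) matches kg·m·s⁻².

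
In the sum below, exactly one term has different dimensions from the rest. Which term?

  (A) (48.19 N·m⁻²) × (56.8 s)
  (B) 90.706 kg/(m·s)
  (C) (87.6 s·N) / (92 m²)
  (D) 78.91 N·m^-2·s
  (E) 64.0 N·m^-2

In SI base units:
  (A) [kg·m⁻¹·s⁻²] · [s] = kg·m⁻¹·s⁻¹
  (B) kg·m⁻¹·s⁻¹
  (C) [kg·m·s⁻¹] / [m²] = kg·m⁻¹·s⁻¹
  (D) N·s·m⁻² = kg·m·s⁻²·s·m⁻² = kg·m⁻¹·s⁻¹
  (E) N·m⁻² = kg·m·s⁻²·m⁻² = kg·m⁻¹·s⁻²
All reduce to kg·m⁻¹·s⁻¹ except (E), which is kg·m⁻¹·s⁻².

(E)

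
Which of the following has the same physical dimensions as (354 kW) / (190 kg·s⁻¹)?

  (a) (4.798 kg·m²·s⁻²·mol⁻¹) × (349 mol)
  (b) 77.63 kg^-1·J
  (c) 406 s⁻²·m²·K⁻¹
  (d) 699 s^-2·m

(b)

Reference: [kg·m²·s⁻³] / [kg·s⁻¹] = m²·s⁻².
Each option:
  (a) [kg·m²·s⁻²·mol⁻¹] · [mol] = kg·m²·s⁻²
  (b) J·kg⁻¹ = N·m·kg⁻¹ = m²·s⁻²  ← same
  (c) m²·s⁻²·K⁻¹
  (d) m·s⁻²
Only (b) matches m²·s⁻².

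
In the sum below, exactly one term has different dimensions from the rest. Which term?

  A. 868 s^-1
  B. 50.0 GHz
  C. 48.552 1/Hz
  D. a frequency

Work out the base dimensions of each:
  A. s⁻¹
  B. Hz = s⁻¹
  C. Hz⁻¹ = (s⁻¹)⁻¹ = s
  D. [frequency] = s⁻¹
All reduce to s⁻¹ except C., which is s.

C.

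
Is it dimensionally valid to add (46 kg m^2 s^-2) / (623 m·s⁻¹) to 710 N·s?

Yes

Reduce each to base SI dimensions:
  (46 kg m^2 s^-2) / (623 m·s⁻¹):  [kg·m²·s⁻²] / [m·s⁻¹] = kg·m·s⁻¹
  710 N·s:  N·s = kg·m·s⁻²·s = kg·m·s⁻¹
Both are kg·m·s⁻¹, so they have the same dimensions and can be added.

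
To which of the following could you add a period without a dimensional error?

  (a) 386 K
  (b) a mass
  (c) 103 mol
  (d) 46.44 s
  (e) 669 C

Reference: [period] = s.
Each option:
  (a) K
  (b) [mass] = kg
  (c) mol
  (d) s  ← same
  (e) C = s·A
Only (d) matches s.

(d)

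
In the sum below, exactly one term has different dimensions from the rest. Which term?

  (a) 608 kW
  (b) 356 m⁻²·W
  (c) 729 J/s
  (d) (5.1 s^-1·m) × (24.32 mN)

In SI base units:
  (a) W = J·s⁻¹ = kg·m²·s⁻³
  (b) W·m⁻² = J·s⁻¹·m⁻² = kg·s⁻³
  (c) J·s⁻¹ = N·m·s⁻¹ = kg·m²·s⁻³
  (d) [m·s⁻¹] · [kg·m·s⁻²] = kg·m²·s⁻³
All reduce to kg·m²·s⁻³ except (b), which is kg·s⁻³.

(b)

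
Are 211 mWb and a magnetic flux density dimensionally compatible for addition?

Expand each in SI base units:
  211 mWb:  Wb = V·s = kg·m²·s⁻²·A⁻¹
  a magnetic flux density:  [magnetic flux density] = kg·s⁻²·A⁻¹
kg·m²·s⁻²·A⁻¹ ≠ kg·s⁻²·A⁻¹, so they cannot be added.

No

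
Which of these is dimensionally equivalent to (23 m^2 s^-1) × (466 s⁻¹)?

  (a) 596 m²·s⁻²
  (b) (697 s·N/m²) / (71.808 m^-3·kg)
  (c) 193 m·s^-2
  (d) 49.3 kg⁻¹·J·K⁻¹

(a)

Reference: [m²·s⁻¹] · [s⁻¹] = m²·s⁻².
Each option:
  (a) m²·s⁻²  ← same
  (b) [kg·m⁻¹·s⁻¹] / [kg·m⁻³] = m²·s⁻¹
  (c) m·s⁻²
  (d) J·kg⁻¹·K⁻¹ = N·m·kg⁻¹·K⁻¹ = m²·s⁻²·K⁻¹
Only (a) matches m²·s⁻².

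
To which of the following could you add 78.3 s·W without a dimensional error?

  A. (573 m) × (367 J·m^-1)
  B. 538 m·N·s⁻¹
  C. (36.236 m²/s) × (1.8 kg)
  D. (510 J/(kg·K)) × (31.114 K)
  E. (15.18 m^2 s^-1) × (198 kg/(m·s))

Reference: W·s = J·s⁻¹·s = kg·m²·s⁻².
Each option:
  A. [m] · [kg·m·s⁻²] = kg·m²·s⁻²  ← same
  B. N·m·s⁻¹ = kg·m·s⁻²·m·s⁻¹ = kg·m²·s⁻³
  C. [m²·s⁻¹] · [kg] = kg·m²·s⁻¹
  D. [m²·s⁻²·K⁻¹] · [K] = m²·s⁻²
  E. [m²·s⁻¹] · [kg·m⁻¹·s⁻¹] = kg·m·s⁻²
Only A. matches kg·m²·s⁻².

A.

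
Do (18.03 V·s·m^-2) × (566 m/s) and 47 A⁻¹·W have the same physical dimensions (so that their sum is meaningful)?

No

Dimensions:
  (18.03 V·s·m^-2) × (566 m/s):  [kg·s⁻²·A⁻¹] · [m·s⁻¹] = kg·m·s⁻³·A⁻¹
  47 A⁻¹·W:  W·A⁻¹ = J·s⁻¹·A⁻¹ = kg·m²·s⁻³·A⁻¹
kg·m·s⁻³·A⁻¹ ≠ kg·m²·s⁻³·A⁻¹, so they cannot be added.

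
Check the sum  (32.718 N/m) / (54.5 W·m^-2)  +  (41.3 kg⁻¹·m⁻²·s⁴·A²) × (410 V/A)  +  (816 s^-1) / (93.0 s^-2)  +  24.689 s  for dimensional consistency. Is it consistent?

Expand each in SI base units:
  (32.718 N/m) / (54.5 W·m^-2):  [kg·s⁻²] / [kg·s⁻³] = s
  (41.3 kg⁻¹·m⁻²·s⁴·A²) × (410 V/A):  [kg⁻¹·m⁻²·s⁴·A²] · [kg·m²·s⁻³·A⁻²] = s
  (816 s^-1) / (93.0 s^-2):  [s⁻¹] / [s⁻²] = s
  24.689 s:  s
Every term reduces to s.

Yes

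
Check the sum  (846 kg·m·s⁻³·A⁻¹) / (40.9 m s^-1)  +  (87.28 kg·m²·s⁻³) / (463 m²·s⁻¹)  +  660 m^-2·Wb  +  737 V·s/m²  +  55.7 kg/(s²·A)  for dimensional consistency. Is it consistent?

Expand each in SI base units:
  (846 kg·m·s⁻³·A⁻¹) / (40.9 m s^-1):  [kg·m·s⁻³·A⁻¹] / [m·s⁻¹] = kg·s⁻²·A⁻¹
  (87.28 kg·m²·s⁻³) / (463 m²·s⁻¹):  [kg·m²·s⁻³] / [m²·s⁻¹] = kg·s⁻²
  660 m^-2·Wb:  Wb·m⁻² = V·s·m⁻² = kg·s⁻²·A⁻¹
  737 V·s/m²:  V·s·m⁻² = J·C⁻¹·s·m⁻² = kg·s⁻²·A⁻¹
  55.7 kg/(s²·A):  kg·s⁻²·A⁻¹
The terms do not share a single dimension (kg·s⁻² vs kg·s⁻²·A⁻¹).

No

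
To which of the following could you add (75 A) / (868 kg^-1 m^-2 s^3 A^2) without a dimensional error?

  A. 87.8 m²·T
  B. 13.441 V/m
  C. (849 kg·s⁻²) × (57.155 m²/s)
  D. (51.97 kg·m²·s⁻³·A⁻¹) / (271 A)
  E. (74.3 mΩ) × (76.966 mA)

E.

Reference: [A] / [kg⁻¹·m⁻²·s³·A²] = kg·m²·s⁻³·A⁻¹.
Each option:
  A. T·m² = Wb·m⁻²·m² = kg·m²·s⁻²·A⁻¹
  B. V·m⁻¹ = J·C⁻¹·m⁻¹ = kg·m·s⁻³·A⁻¹
  C. [kg·s⁻²] · [m²·s⁻¹] = kg·m²·s⁻³
  D. [kg·m²·s⁻³·A⁻¹] / [A] = kg·m²·s⁻³·A⁻²
  E. [kg·m²·s⁻³·A⁻²] · [A] = kg·m²·s⁻³·A⁻¹  ← same
Only E. matches kg·m²·s⁻³·A⁻¹.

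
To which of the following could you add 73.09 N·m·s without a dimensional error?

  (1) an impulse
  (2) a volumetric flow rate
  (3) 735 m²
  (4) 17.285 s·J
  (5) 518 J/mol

(4)

Reference: N·m·s = kg·m·s⁻²·m·s = kg·m²·s⁻¹.
Each option:
  (1) [impulse] = kg·m·s⁻¹
  (2) [volumetric flow rate] = m³·s⁻¹
  (3) m²
  (4) J·s = N·m·s = kg·m²·s⁻¹  ← same
  (5) J·mol⁻¹ = N·m·mol⁻¹ = kg·m²·s⁻²·mol⁻¹
Only (4) matches kg·m²·s⁻¹.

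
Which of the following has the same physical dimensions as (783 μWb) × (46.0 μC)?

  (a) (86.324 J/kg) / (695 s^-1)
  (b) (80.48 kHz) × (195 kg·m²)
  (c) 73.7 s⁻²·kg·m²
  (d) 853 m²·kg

(b)

Reference: [kg·m²·s⁻²·A⁻¹] · [s·A] = kg·m²·s⁻¹.
Each option:
  (a) [m²·s⁻²] / [s⁻¹] = m²·s⁻¹
  (b) [s⁻¹] · [kg·m²] = kg·m²·s⁻¹  ← same
  (c) kg·m²·s⁻²
  (d) kg·m²
Only (b) matches kg·m²·s⁻¹.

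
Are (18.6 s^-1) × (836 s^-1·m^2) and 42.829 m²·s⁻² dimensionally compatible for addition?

Yes

Work out the base dimensions of each:
  (18.6 s^-1) × (836 s^-1·m^2):  [s⁻¹] · [m²·s⁻¹] = m²·s⁻²
  42.829 m²·s⁻²:  m²·s⁻²
Both are m²·s⁻², so they have the same dimensions and can be added.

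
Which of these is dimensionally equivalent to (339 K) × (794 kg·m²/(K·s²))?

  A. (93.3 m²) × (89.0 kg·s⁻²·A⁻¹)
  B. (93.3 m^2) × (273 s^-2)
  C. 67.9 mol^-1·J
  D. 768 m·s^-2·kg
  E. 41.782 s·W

Reference: [K] · [kg·m²·s⁻²·K⁻¹] = kg·m²·s⁻².
Each option:
  A. [m²] · [kg·s⁻²·A⁻¹] = kg·m²·s⁻²·A⁻¹
  B. [m²] · [s⁻²] = m²·s⁻²
  C. J·mol⁻¹ = N·m·mol⁻¹ = kg·m²·s⁻²·mol⁻¹
  D. kg·m·s⁻²
  E. W·s = J·s⁻¹·s = kg·m²·s⁻²  ← same
Only E. matches kg·m²·s⁻².

E.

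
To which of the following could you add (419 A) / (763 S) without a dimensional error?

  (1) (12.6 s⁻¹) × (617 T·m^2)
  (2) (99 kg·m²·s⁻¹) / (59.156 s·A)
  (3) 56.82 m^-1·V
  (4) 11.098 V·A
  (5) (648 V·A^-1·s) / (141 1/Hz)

(1)

Reference: [A] / [kg⁻¹·m⁻²·s³·A²] = kg·m²·s⁻³·A⁻¹.
Each option:
  (1) [s⁻¹] · [kg·m²·s⁻²·A⁻¹] = kg·m²·s⁻³·A⁻¹  ← same
  (2) [kg·m²·s⁻¹] / [s·A] = kg·m²·s⁻²·A⁻¹
  (3) V·m⁻¹ = J·C⁻¹·m⁻¹ = kg·m·s⁻³·A⁻¹
  (4) V·A = J·C⁻¹·A = kg·m²·s⁻³
  (5) [kg·m²·s⁻²·A⁻²] / [s] = kg·m²·s⁻³·A⁻²
Only (1) matches kg·m²·s⁻³·A⁻¹.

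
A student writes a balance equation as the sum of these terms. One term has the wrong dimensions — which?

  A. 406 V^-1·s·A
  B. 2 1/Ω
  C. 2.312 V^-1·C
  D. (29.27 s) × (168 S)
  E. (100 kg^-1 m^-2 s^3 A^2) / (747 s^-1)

Expand each in SI base units:
  A. A·s·V⁻¹ = A·s·(J·C⁻¹)⁻¹ = kg⁻¹·m⁻²·s⁴·A²
  B. Ω⁻¹ = (V·A⁻¹)⁻¹ = kg⁻¹·m⁻²·s³·A²
  C. C·V⁻¹ = s·A·(J·C⁻¹)⁻¹ = kg⁻¹·m⁻²·s⁴·A²
  D. [s] · [kg⁻¹·m⁻²·s³·A²] = kg⁻¹·m⁻²·s⁴·A²
  E. [kg⁻¹·m⁻²·s³·A²] / [s⁻¹] = kg⁻¹·m⁻²·s⁴·A²
All reduce to kg⁻¹·m⁻²·s⁴·A² except B., which is kg⁻¹·m⁻²·s³·A².

B.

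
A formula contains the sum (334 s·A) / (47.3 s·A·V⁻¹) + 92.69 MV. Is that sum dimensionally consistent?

In SI base units:
  (334 s·A) / (47.3 s·A·V⁻¹):  [s·A] / [kg⁻¹·m⁻²·s⁴·A²] = kg·m²·s⁻³·A⁻¹
  92.69 MV:  V = J·C⁻¹ = kg·m²·s⁻³·A⁻¹
Both are kg·m²·s⁻³·A⁻¹, so they have the same dimensions and can be added.

Yes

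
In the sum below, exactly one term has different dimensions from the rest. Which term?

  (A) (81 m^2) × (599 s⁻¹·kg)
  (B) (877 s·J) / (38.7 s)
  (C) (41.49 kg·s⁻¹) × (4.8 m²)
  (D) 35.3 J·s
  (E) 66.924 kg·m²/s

Expand each in SI base units:
  (A) [m²] · [kg·s⁻¹] = kg·m²·s⁻¹
  (B) [kg·m²·s⁻¹] / [s] = kg·m²·s⁻²
  (C) [kg·s⁻¹] · [m²] = kg·m²·s⁻¹
  (D) J·s = N·m·s = kg·m²·s⁻¹
  (E) kg·m²·s⁻¹
All reduce to kg·m²·s⁻¹ except (B), which is kg·m²·s⁻².

(B)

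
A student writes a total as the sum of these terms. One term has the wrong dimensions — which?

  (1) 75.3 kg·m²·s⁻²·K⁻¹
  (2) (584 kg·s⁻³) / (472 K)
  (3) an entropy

Reduce each to base SI dimensions:
  (1) kg·m²·s⁻²·K⁻¹
  (2) [kg·s⁻³] / [K] = kg·s⁻³·K⁻¹
  (3) [entropy] = kg·m²·s⁻²·K⁻¹
All reduce to kg·m²·s⁻²·K⁻¹ except (2), which is kg·s⁻³·K⁻¹.

(2)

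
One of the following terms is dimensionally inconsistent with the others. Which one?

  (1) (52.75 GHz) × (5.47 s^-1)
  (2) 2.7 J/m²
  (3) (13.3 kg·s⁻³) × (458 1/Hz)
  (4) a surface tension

Work out the base dimensions of each:
  (1) [s⁻¹] · [s⁻¹] = s⁻²
  (2) J·m⁻² = N·m·m⁻² = kg·s⁻²
  (3) [kg·s⁻³] · [s] = kg·s⁻²
  (4) [surface tension] = kg·s⁻²
All reduce to kg·s⁻² except (1), which is s⁻².

(1)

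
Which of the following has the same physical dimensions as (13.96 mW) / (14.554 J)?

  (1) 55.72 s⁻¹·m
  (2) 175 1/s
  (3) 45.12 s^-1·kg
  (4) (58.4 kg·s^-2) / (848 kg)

(2)

Reference: [kg·m²·s⁻³] / [kg·m²·s⁻²] = s⁻¹.
Each option:
  (1) m·s⁻¹
  (2) s⁻¹  ← same
  (3) kg·s⁻¹
  (4) [kg·s⁻²] / [kg] = s⁻²
Only (2) matches s⁻¹.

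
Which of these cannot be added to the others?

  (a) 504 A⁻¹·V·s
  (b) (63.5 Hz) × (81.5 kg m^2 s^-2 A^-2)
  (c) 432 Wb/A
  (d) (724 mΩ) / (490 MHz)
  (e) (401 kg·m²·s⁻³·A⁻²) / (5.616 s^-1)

Reduce each to base SI dimensions:
  (a) V·s·A⁻¹ = J·C⁻¹·s·A⁻¹ = kg·m²·s⁻²·A⁻²
  (b) [s⁻¹] · [kg·m²·s⁻²·A⁻²] = kg·m²·s⁻³·A⁻²
  (c) Wb·A⁻¹ = V·s·A⁻¹ = kg·m²·s⁻²·A⁻²
  (d) [kg·m²·s⁻³·A⁻²] / [s⁻¹] = kg·m²·s⁻²·A⁻²
  (e) [kg·m²·s⁻³·A⁻²] / [s⁻¹] = kg·m²·s⁻²·A⁻²
All reduce to kg·m²·s⁻²·A⁻² except (b), which is kg·m²·s⁻³·A⁻².

(b)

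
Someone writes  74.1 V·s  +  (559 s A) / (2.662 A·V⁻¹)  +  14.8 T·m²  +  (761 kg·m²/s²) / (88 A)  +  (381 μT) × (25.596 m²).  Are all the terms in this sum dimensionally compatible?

Dimensions:
  74.1 V·s:  V·s = J·C⁻¹·s = kg·m²·s⁻²·A⁻¹
  (559 s A) / (2.662 A·V⁻¹):  [s·A] / [kg⁻¹·m⁻²·s³·A²] = kg·m²·s⁻²·A⁻¹
  14.8 T·m²:  T·m² = Wb·m⁻²·m² = kg·m²·s⁻²·A⁻¹
  (761 kg·m²/s²) / (88 A):  [kg·m²·s⁻²] / [A] = kg·m²·s⁻²·A⁻¹
  (381 μT) × (25.596 m²):  [kg·s⁻²·A⁻¹] · [m²] = kg·m²·s⁻²·A⁻¹
Every term reduces to kg·m²·s⁻²·A⁻¹.

Yes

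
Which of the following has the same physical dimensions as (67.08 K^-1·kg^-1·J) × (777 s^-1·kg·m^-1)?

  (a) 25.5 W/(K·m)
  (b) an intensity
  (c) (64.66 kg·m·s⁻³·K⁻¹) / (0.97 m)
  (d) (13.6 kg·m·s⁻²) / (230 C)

Reference: [m²·s⁻²·K⁻¹] · [kg·m⁻¹·s⁻¹] = kg·m·s⁻³·K⁻¹.
Each option:
  (a) W·m⁻¹·K⁻¹ = J·s⁻¹·m⁻¹·K⁻¹ = kg·m·s⁻³·K⁻¹  ← same
  (b) [intensity] = kg·s⁻³
  (c) [kg·m·s⁻³·K⁻¹] / [m] = kg·s⁻³·K⁻¹
  (d) [kg·m·s⁻²] / [s·A] = kg·m·s⁻³·A⁻¹
Only (a) matches kg·m·s⁻³·K⁻¹.

(a)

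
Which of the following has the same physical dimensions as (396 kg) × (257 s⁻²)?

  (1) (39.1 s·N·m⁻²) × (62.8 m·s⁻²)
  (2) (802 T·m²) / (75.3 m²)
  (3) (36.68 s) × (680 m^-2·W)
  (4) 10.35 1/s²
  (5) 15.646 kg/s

(3)

Reference: [kg] · [s⁻²] = kg·s⁻².
Each option:
  (1) [kg·m⁻¹·s⁻¹] · [m·s⁻²] = kg·s⁻³
  (2) [kg·m²·s⁻²·A⁻¹] / [m²] = kg·s⁻²·A⁻¹
  (3) [s] · [kg·s⁻³] = kg·s⁻²  ← same
  (4) s⁻²
  (5) kg·s⁻¹
Only (3) matches kg·s⁻².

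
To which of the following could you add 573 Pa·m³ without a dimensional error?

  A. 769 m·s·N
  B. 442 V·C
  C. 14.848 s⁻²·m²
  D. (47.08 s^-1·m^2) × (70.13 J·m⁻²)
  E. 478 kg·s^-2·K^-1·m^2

B.

Reference: Pa·m³ = N·m⁻²·m³ = kg·m²·s⁻².
Each option:
  A. N·m·s = kg·m·s⁻²·m·s = kg·m²·s⁻¹
  B. C·V = s·A·J·C⁻¹ = kg·m²·s⁻²  ← same
  C. m²·s⁻²
  D. [m²·s⁻¹] · [kg·s⁻²] = kg·m²·s⁻³
  E. kg·m²·s⁻²·K⁻¹
Only B. matches kg·m²·s⁻².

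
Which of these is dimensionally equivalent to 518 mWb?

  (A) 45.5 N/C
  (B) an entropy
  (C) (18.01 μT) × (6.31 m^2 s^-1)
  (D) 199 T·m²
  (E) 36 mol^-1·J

Reference: Wb = V·s = kg·m²·s⁻²·A⁻¹.
Each option:
  (A) N·C⁻¹ = kg·m·s⁻²·(s·A)⁻¹ = kg·m·s⁻³·A⁻¹
  (B) [entropy] = kg·m²·s⁻²·K⁻¹
  (C) [kg·s⁻²·A⁻¹] · [m²·s⁻¹] = kg·m²·s⁻³·A⁻¹
  (D) T·m² = Wb·m⁻²·m² = kg·m²·s⁻²·A⁻¹  ← same
  (E) J·mol⁻¹ = N·m·mol⁻¹ = kg·m²·s⁻²·mol⁻¹
Only (D) matches kg·m²·s⁻²·A⁻¹.

(D)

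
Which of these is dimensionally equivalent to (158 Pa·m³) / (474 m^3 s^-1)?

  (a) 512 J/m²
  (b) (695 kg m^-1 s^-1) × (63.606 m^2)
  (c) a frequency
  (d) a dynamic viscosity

Reference: [kg·m²·s⁻²] / [m³·s⁻¹] = kg·m⁻¹·s⁻¹.
Each option:
  (a) J·m⁻² = N·m·m⁻² = kg·s⁻²
  (b) [kg·m⁻¹·s⁻¹] · [m²] = kg·m·s⁻¹
  (c) [frequency] = s⁻¹
  (d) [dynamic viscosity] = kg·m⁻¹·s⁻¹  ← same
Only (d) matches kg·m⁻¹·s⁻¹.

(d)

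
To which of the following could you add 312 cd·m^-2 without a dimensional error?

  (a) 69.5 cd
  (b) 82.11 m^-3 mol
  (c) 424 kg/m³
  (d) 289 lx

(d)

Reference: cd·m⁻² = m⁻²·cd.
Each option:
  (a) cd
  (b) m⁻³·mol
  (c) kg·m⁻³
  (d) lx = lm·m⁻² = m⁻²·cd  ← same
Only (d) matches m⁻²·cd.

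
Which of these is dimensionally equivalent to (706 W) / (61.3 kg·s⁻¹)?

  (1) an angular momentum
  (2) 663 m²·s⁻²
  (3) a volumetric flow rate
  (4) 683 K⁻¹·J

Reference: [kg·m²·s⁻³] / [kg·s⁻¹] = m²·s⁻².
Each option:
  (1) [angular momentum] = kg·m²·s⁻¹
  (2) m²·s⁻²  ← same
  (3) [volumetric flow rate] = m³·s⁻¹
  (4) J·K⁻¹ = N·m·K⁻¹ = kg·m²·s⁻²·K⁻¹
Only (2) matches m²·s⁻².

(2)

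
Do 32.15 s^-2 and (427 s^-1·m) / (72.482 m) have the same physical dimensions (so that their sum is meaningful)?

No

Reduce each to base SI dimensions:
  32.15 s^-2:  s⁻²
  (427 s^-1·m) / (72.482 m):  [m·s⁻¹] / [m] = s⁻¹
s⁻² ≠ s⁻¹, so they cannot be added.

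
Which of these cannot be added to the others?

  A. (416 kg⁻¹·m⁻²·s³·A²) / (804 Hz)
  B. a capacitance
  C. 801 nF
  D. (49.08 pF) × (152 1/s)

Expand each in SI base units:
  A. [kg⁻¹·m⁻²·s³·A²] / [s⁻¹] = kg⁻¹·m⁻²·s⁴·A²
  B. [capacitance] = kg⁻¹·m⁻²·s⁴·A²
  C. F = C·V⁻¹ = kg⁻¹·m⁻²·s⁴·A²
  D. [kg⁻¹·m⁻²·s⁴·A²] · [s⁻¹] = kg⁻¹·m⁻²·s³·A²
All reduce to kg⁻¹·m⁻²·s⁴·A² except D., which is kg⁻¹·m⁻²·s³·A².

D.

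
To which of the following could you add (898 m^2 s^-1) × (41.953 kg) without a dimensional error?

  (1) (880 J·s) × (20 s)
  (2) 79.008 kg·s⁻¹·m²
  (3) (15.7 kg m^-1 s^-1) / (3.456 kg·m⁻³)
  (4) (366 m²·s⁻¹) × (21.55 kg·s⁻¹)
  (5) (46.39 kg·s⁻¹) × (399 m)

(2)

Reference: [m²·s⁻¹] · [kg] = kg·m²·s⁻¹.
Each option:
  (1) [kg·m²·s⁻¹] · [s] = kg·m²
  (2) kg·m²·s⁻¹  ← same
  (3) [kg·m⁻¹·s⁻¹] / [kg·m⁻³] = m²·s⁻¹
  (4) [m²·s⁻¹] · [kg·s⁻¹] = kg·m²·s⁻²
  (5) [kg·s⁻¹] · [m] = kg·m·s⁻¹
Only (2) matches kg·m²·s⁻¹.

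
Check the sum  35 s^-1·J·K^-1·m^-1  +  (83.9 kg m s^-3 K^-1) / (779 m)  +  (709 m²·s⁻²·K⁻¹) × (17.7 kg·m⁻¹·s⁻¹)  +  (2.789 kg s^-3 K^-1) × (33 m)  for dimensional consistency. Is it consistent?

No

Dimensions:
  35 s^-1·J·K^-1·m^-1:  J·s⁻¹·m⁻¹·K⁻¹ = N·m·s⁻¹·m⁻¹·K⁻¹ = kg·m·s⁻³·K⁻¹
  (83.9 kg m s^-3 K^-1) / (779 m):  [kg·m·s⁻³·K⁻¹] / [m] = kg·s⁻³·K⁻¹
  (709 m²·s⁻²·K⁻¹) × (17.7 kg·m⁻¹·s⁻¹):  [m²·s⁻²·K⁻¹] · [kg·m⁻¹·s⁻¹] = kg·m·s⁻³·K⁻¹
  (2.789 kg s^-3 K^-1) × (33 m):  [kg·s⁻³·K⁻¹] · [m] = kg·m·s⁻³·K⁻¹
The terms do not share a single dimension (kg·m·s⁻³·K⁻¹ vs kg·s⁻³·K⁻¹).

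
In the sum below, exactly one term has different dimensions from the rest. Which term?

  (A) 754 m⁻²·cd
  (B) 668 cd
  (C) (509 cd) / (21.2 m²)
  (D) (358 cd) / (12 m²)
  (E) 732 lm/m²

(B)

Reduce each to base SI dimensions:
  (A) cd·m⁻² = m⁻²·cd
  (B) cd
  (C) [cd] / [m²] = m⁻²·cd
  (D) [cd] / [m²] = m⁻²·cd
  (E) lm·m⁻² = cd·m⁻² = m⁻²·cd
All reduce to m⁻²·cd except (B), which is cd.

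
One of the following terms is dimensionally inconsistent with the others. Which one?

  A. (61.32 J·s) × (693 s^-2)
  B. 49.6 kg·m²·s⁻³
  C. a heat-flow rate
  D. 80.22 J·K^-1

Dimensions:
  A. [kg·m²·s⁻¹] · [s⁻²] = kg·m²·s⁻³
  B. kg·m²·s⁻³
  C. [heat-flow rate] = kg·m²·s⁻³
  D. J·K⁻¹ = N·m·K⁻¹ = kg·m²·s⁻²·K⁻¹
All reduce to kg·m²·s⁻³ except D., which is kg·m²·s⁻²·K⁻¹.

D.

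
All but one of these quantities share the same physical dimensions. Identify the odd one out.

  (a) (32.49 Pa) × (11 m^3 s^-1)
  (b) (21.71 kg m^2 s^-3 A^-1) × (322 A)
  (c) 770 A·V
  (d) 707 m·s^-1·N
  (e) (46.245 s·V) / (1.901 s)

Reduce each to base SI dimensions:
  (a) [kg·m⁻¹·s⁻²] · [m³·s⁻¹] = kg·m²·s⁻³
  (b) [kg·m²·s⁻³·A⁻¹] · [A] = kg·m²·s⁻³
  (c) V·A = J·C⁻¹·A = kg·m²·s⁻³
  (d) N·m·s⁻¹ = kg·m·s⁻²·m·s⁻¹ = kg·m²·s⁻³
  (e) [kg·m²·s⁻²·A⁻¹] / [s] = kg·m²·s⁻³·A⁻¹
All reduce to kg·m²·s⁻³ except (e), which is kg·m²·s⁻³·A⁻¹.

(e)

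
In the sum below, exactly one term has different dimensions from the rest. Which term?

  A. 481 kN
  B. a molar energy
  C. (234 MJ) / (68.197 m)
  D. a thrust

Dimensions:
  A. N = kg·m·s⁻²
  B. [molar energy] = kg·m²·s⁻²·mol⁻¹
  C. [kg·m²·s⁻²] / [m] = kg·m·s⁻²
  D. [thrust] = kg·m·s⁻²
All reduce to kg·m·s⁻² except B., which is kg·m²·s⁻²·mol⁻¹.

B.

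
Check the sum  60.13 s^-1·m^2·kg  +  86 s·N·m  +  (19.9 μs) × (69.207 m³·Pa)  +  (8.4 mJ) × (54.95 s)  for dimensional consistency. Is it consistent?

Dimensions:
  60.13 s^-1·m^2·kg:  kg·m²·s⁻¹
  86 s·N·m:  N·m·s = kg·m·s⁻²·m·s = kg·m²·s⁻¹
  (19.9 μs) × (69.207 m³·Pa):  [s] · [kg·m²·s⁻²] = kg·m²·s⁻¹
  (8.4 mJ) × (54.95 s):  [kg·m²·s⁻²] · [s] = kg·m²·s⁻¹
Every term reduces to kg·m²·s⁻¹.

Yes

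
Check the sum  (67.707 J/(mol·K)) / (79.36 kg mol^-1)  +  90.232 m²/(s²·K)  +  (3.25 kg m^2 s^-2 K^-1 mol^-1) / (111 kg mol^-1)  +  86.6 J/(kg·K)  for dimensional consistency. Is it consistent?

Yes

Work out the base dimensions of each:
  (67.707 J/(mol·K)) / (79.36 kg mol^-1):  [kg·m²·s⁻²·K⁻¹·mol⁻¹] / [kg·mol⁻¹] = m²·s⁻²·K⁻¹
  90.232 m²/(s²·K):  m²·s⁻²·K⁻¹
  (3.25 kg m^2 s^-2 K^-1 mol^-1) / (111 kg mol^-1):  [kg·m²·s⁻²·K⁻¹·mol⁻¹] / [kg·mol⁻¹] = m²·s⁻²·K⁻¹
  86.6 J/(kg·K):  J·kg⁻¹·K⁻¹ = N·m·kg⁻¹·K⁻¹ = m²·s⁻²·K⁻¹
Every term reduces to m²·s⁻²·K⁻¹.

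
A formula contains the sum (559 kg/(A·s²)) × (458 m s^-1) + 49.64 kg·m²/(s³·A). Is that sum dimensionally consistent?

No

Reduce each to base SI dimensions:
  (559 kg/(A·s²)) × (458 m s^-1):  [kg·s⁻²·A⁻¹] · [m·s⁻¹] = kg·m·s⁻³·A⁻¹
  49.64 kg·m²/(s³·A):  kg·m²·s⁻³·A⁻¹
kg·m·s⁻³·A⁻¹ ≠ kg·m²·s⁻³·A⁻¹, so they cannot be added.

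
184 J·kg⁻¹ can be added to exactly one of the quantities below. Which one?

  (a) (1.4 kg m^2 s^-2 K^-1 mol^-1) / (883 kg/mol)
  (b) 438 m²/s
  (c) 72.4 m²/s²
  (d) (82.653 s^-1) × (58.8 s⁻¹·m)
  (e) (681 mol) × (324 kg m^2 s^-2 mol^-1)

(c)

Reference: J·kg⁻¹ = N·m·kg⁻¹ = m²·s⁻².
Each option:
  (a) [kg·m²·s⁻²·K⁻¹·mol⁻¹] / [kg·mol⁻¹] = m²·s⁻²·K⁻¹
  (b) m²·s⁻¹
  (c) m²·s⁻²  ← same
  (d) [s⁻¹] · [m·s⁻¹] = m·s⁻²
  (e) [mol] · [kg·m²·s⁻²·mol⁻¹] = kg·m²·s⁻²
Only (c) matches m²·s⁻².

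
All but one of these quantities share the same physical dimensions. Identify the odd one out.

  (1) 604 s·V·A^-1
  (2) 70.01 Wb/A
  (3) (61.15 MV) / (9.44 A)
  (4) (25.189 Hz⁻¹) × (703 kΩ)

Dimensions:
  (1) V·s·A⁻¹ = J·C⁻¹·s·A⁻¹ = kg·m²·s⁻²·A⁻²
  (2) Wb·A⁻¹ = V·s·A⁻¹ = kg·m²·s⁻²·A⁻²
  (3) [kg·m²·s⁻³·A⁻¹] / [A] = kg·m²·s⁻³·A⁻²
  (4) [s] · [kg·m²·s⁻³·A⁻²] = kg·m²·s⁻²·A⁻²
All reduce to kg·m²·s⁻²·A⁻² except (3), which is kg·m²·s⁻³·A⁻².

(3)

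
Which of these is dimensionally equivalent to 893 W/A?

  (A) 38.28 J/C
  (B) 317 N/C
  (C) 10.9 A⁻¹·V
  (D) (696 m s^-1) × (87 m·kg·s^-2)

(A)

Reference: W·A⁻¹ = J·s⁻¹·A⁻¹ = kg·m²·s⁻³·A⁻¹.
Each option:
  (A) J·C⁻¹ = N·m·(s·A)⁻¹ = kg·m²·s⁻³·A⁻¹  ← same
  (B) N·C⁻¹ = kg·m·s⁻²·(s·A)⁻¹ = kg·m·s⁻³·A⁻¹
  (C) V·A⁻¹ = J·C⁻¹·A⁻¹ = kg·m²·s⁻³·A⁻²
  (D) [m·s⁻¹] · [kg·m·s⁻²] = kg·m²·s⁻³
Only (A) matches kg·m²·s⁻³·A⁻¹.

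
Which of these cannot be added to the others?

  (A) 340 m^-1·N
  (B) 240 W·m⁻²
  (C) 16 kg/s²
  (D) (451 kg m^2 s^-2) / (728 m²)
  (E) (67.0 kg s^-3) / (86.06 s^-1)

(B)

In SI base units:
  (A) N·m⁻¹ = kg·m·s⁻²·m⁻¹ = kg·s⁻²
  (B) W·m⁻² = J·s⁻¹·m⁻² = kg·s⁻³
  (C) kg·s⁻²
  (D) [kg·m²·s⁻²] / [m²] = kg·s⁻²
  (E) [kg·s⁻³] / [s⁻¹] = kg·s⁻²
All reduce to kg·s⁻² except (B), which is kg·s⁻³.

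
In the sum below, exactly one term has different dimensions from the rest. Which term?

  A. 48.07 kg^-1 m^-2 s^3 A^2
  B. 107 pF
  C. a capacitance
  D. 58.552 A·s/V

A.

Dimensions:
  A. kg⁻¹·m⁻²·s³·A²
  B. F = C·V⁻¹ = kg⁻¹·m⁻²·s⁴·A²
  C. [capacitance] = kg⁻¹·m⁻²·s⁴·A²
  D. A·s·V⁻¹ = A·s·(J·C⁻¹)⁻¹ = kg⁻¹·m⁻²·s⁴·A²
All reduce to kg⁻¹·m⁻²·s⁴·A² except A., which is kg⁻¹·m⁻²·s³·A².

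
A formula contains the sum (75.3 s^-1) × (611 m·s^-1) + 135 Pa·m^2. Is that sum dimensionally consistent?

In SI base units:
  (75.3 s^-1) × (611 m·s^-1):  [s⁻¹] · [m·s⁻¹] = m·s⁻²
  135 Pa·m^2:  Pa·m² = N·m⁻²·m² = kg·m·s⁻²
m·s⁻² ≠ kg·m·s⁻², so they cannot be added.

No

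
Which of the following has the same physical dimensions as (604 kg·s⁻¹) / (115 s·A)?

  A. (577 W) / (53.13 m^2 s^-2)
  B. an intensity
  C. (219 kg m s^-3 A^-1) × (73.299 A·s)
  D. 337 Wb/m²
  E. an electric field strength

Reference: [kg·s⁻¹] / [s·A] = kg·s⁻²·A⁻¹.
Each option:
  A. [kg·m²·s⁻³] / [m²·s⁻²] = kg·s⁻¹
  B. [intensity] = kg·s⁻³
  C. [kg·m·s⁻³·A⁻¹] · [s·A] = kg·m·s⁻²
  D. Wb·m⁻² = V·s·m⁻² = kg·s⁻²·A⁻¹  ← same
  E. [electric field strength] = kg·m·s⁻³·A⁻¹
Only D. matches kg·s⁻²·A⁻¹.

D.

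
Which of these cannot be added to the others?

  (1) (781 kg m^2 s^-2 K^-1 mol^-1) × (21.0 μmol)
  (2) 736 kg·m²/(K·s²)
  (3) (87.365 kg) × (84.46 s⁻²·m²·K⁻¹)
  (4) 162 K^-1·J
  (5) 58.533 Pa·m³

(5)

Work out the base dimensions of each:
  (1) [kg·m²·s⁻²·K⁻¹·mol⁻¹] · [mol] = kg·m²·s⁻²·K⁻¹
  (2) kg·m²·s⁻²·K⁻¹
  (3) [kg] · [m²·s⁻²·K⁻¹] = kg·m²·s⁻²·K⁻¹
  (4) J·K⁻¹ = N·m·K⁻¹ = kg·m²·s⁻²·K⁻¹
  (5) Pa·m³ = N·m⁻²·m³ = kg·m²·s⁻²
All reduce to kg·m²·s⁻²·K⁻¹ except (5), which is kg·m²·s⁻².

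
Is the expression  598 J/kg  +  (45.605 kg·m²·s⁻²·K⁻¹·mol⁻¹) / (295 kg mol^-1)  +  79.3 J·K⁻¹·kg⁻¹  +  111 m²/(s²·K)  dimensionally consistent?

No

In SI base units:
  598 J/kg:  J·kg⁻¹ = N·m·kg⁻¹ = m²·s⁻²
  (45.605 kg·m²·s⁻²·K⁻¹·mol⁻¹) / (295 kg mol^-1):  [kg·m²·s⁻²·K⁻¹·mol⁻¹] / [kg·mol⁻¹] = m²·s⁻²·K⁻¹
  79.3 J·K⁻¹·kg⁻¹:  J·kg⁻¹·K⁻¹ = N·m·kg⁻¹·K⁻¹ = m²·s⁻²·K⁻¹
  111 m²/(s²·K):  m²·s⁻²·K⁻¹
The terms do not share a single dimension (m²·s⁻² vs m²·s⁻²·K⁻¹).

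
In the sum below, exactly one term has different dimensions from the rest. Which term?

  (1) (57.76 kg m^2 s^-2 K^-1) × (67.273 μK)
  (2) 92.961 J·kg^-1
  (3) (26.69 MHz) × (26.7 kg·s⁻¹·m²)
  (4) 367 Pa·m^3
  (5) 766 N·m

(2)

Dimensions:
  (1) [kg·m²·s⁻²·K⁻¹] · [K] = kg·m²·s⁻²
  (2) J·kg⁻¹ = N·m·kg⁻¹ = m²·s⁻²
  (3) [s⁻¹] · [kg·m²·s⁻¹] = kg·m²·s⁻²
  (4) Pa·m³ = N·m⁻²·m³ = kg·m²·s⁻²
  (5) N·m = kg·m·s⁻²·m = kg·m²·s⁻²
All reduce to kg·m²·s⁻² except (2), which is m²·s⁻².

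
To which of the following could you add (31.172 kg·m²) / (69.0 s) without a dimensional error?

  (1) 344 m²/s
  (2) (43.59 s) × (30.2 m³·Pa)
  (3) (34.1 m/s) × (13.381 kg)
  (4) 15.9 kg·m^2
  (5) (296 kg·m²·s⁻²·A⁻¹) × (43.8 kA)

Reference: [kg·m²] / [s] = kg·m²·s⁻¹.
Each option:
  (1) m²·s⁻¹
  (2) [s] · [kg·m²·s⁻²] = kg·m²·s⁻¹  ← same
  (3) [m·s⁻¹] · [kg] = kg·m·s⁻¹
  (4) kg·m²
  (5) [kg·m²·s⁻²·A⁻¹] · [A] = kg·m²·s⁻²
Only (2) matches kg·m²·s⁻¹.

(2)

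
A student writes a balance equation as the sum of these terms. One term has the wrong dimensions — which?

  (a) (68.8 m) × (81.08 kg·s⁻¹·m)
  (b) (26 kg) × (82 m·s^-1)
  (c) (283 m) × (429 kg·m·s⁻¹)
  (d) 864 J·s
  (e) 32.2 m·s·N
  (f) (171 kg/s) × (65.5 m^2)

(b)

Work out the base dimensions of each:
  (a) [m] · [kg·m·s⁻¹] = kg·m²·s⁻¹
  (b) [kg] · [m·s⁻¹] = kg·m·s⁻¹
  (c) [m] · [kg·m·s⁻¹] = kg·m²·s⁻¹
  (d) J·s = N·m·s = kg·m²·s⁻¹
  (e) N·m·s = kg·m·s⁻²·m·s = kg·m²·s⁻¹
  (f) [kg·s⁻¹] · [m²] = kg·m²·s⁻¹
All reduce to kg·m²·s⁻¹ except (b), which is kg·m·s⁻¹.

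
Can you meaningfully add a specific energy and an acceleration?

Reduce each to base SI dimensions:
  a specific energy:  [specific energy] = m²·s⁻²
  an acceleration:  [acceleration] = m·s⁻²
m²·s⁻² ≠ m·s⁻², so they cannot be added.

No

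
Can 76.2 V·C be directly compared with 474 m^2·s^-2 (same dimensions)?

No

In SI base units:
  76.2 V·C:  C·V = s·A·J·C⁻¹ = kg·m²·s⁻²
  474 m^2·s^-2:  m²·s⁻²
kg·m²·s⁻² ≠ m²·s⁻², so they cannot be added.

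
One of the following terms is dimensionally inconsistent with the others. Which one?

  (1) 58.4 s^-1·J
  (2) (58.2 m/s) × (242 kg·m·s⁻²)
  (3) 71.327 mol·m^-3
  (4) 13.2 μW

Work out the base dimensions of each:
  (1) J·s⁻¹ = N·m·s⁻¹ = kg·m²·s⁻³
  (2) [m·s⁻¹] · [kg·m·s⁻²] = kg·m²·s⁻³
  (3) mol·m⁻³ = m⁻³·mol
  (4) W = J·s⁻¹ = kg·m²·s⁻³
All reduce to kg·m²·s⁻³ except (3), which is m⁻³·mol.

(3)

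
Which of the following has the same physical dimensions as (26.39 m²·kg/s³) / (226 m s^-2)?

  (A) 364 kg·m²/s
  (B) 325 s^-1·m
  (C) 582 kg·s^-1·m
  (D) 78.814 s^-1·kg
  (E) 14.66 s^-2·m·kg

Reference: [kg·m²·s⁻³] / [m·s⁻²] = kg·m·s⁻¹.
Each option:
  (A) kg·m²·s⁻¹
  (B) m·s⁻¹
  (C) kg·m·s⁻¹  ← same
  (D) kg·s⁻¹
  (E) kg·m·s⁻²
Only (C) matches kg·m·s⁻¹.

(C)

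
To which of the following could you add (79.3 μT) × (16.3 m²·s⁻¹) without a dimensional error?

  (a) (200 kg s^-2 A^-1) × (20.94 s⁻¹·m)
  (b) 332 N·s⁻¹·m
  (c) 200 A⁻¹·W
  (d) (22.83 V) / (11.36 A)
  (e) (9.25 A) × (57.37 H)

Reference: [kg·s⁻²·A⁻¹] · [m²·s⁻¹] = kg·m²·s⁻³·A⁻¹.
Each option:
  (a) [kg·s⁻²·A⁻¹] · [m·s⁻¹] = kg·m·s⁻³·A⁻¹
  (b) N·m·s⁻¹ = kg·m·s⁻²·m·s⁻¹ = kg·m²·s⁻³
  (c) W·A⁻¹ = J·s⁻¹·A⁻¹ = kg·m²·s⁻³·A⁻¹  ← same
  (d) [kg·m²·s⁻³·A⁻¹] / [A] = kg·m²·s⁻³·A⁻²
  (e) [A] · [kg·m²·s⁻²·A⁻²] = kg·m²·s⁻²·A⁻¹
Only (c) matches kg·m²·s⁻³·A⁻¹.

(c)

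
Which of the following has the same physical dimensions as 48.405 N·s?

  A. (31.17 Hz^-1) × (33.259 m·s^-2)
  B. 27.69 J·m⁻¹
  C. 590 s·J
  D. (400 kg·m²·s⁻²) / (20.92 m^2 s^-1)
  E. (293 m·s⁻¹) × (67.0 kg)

E.

Reference: N·s = kg·m·s⁻²·s = kg·m·s⁻¹.
Each option:
  A. [s] · [m·s⁻²] = m·s⁻¹
  B. J·m⁻¹ = N·m·m⁻¹ = kg·m·s⁻²
  C. J·s = N·m·s = kg·m²·s⁻¹
  D. [kg·m²·s⁻²] / [m²·s⁻¹] = kg·s⁻¹
  E. [m·s⁻¹] · [kg] = kg·m·s⁻¹  ← same
Only E. matches kg·m·s⁻¹.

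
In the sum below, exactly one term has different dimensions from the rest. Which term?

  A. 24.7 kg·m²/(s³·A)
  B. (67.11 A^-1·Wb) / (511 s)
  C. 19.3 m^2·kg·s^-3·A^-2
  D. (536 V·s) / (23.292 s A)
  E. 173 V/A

Expand each in SI base units:
  A. kg·m²·s⁻³·A⁻¹
  B. [kg·m²·s⁻²·A⁻²] / [s] = kg·m²·s⁻³·A⁻²
  C. kg·m²·s⁻³·A⁻²
  D. [kg·m²·s⁻²·A⁻¹] / [s·A] = kg·m²·s⁻³·A⁻²
  E. V·A⁻¹ = J·C⁻¹·A⁻¹ = kg·m²·s⁻³·A⁻²
All reduce to kg·m²·s⁻³·A⁻² except A., which is kg·m²·s⁻³·A⁻¹.

A.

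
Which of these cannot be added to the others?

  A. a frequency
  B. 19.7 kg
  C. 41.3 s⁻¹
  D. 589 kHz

B.

Dimensions:
  A. [frequency] = s⁻¹
  B. kg
  C. s⁻¹
  D. Hz = s⁻¹
All reduce to s⁻¹ except B., which is kg.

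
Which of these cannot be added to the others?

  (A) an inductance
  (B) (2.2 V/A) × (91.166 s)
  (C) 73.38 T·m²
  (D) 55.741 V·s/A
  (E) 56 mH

Dimensions:
  (A) [inductance] = kg·m²·s⁻²·A⁻²
  (B) [kg·m²·s⁻³·A⁻²] · [s] = kg·m²·s⁻²·A⁻²
  (C) T·m² = Wb·m⁻²·m² = kg·m²·s⁻²·A⁻¹
  (D) V·s·A⁻¹ = J·C⁻¹·s·A⁻¹ = kg·m²·s⁻²·A⁻²
  (E) H = V·s·A⁻¹ = kg·m²·s⁻²·A⁻²
All reduce to kg·m²·s⁻²·A⁻² except (C), which is kg·m²·s⁻²·A⁻¹.

(C)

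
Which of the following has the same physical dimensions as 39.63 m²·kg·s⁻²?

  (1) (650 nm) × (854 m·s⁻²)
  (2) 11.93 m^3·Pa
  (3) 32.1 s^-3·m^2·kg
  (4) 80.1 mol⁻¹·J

Reference: kg·m²·s⁻².
Each option:
  (1) [m] · [m·s⁻²] = m²·s⁻²
  (2) Pa·m³ = N·m⁻²·m³ = kg·m²·s⁻²  ← same
  (3) kg·m²·s⁻³
  (4) J·mol⁻¹ = N·m·mol⁻¹ = kg·m²·s⁻²·mol⁻¹
Only (2) matches kg·m²·s⁻².

(2)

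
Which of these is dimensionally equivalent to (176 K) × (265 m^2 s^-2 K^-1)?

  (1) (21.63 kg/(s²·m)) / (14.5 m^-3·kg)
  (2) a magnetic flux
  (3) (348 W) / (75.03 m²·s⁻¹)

Reference: [K] · [m²·s⁻²·K⁻¹] = m²·s⁻².
Each option:
  (1) [kg·m⁻¹·s⁻²] / [kg·m⁻³] = m²·s⁻²  ← same
  (2) [magnetic flux] = kg·m²·s⁻²·A⁻¹
  (3) [kg·m²·s⁻³] / [m²·s⁻¹] = kg·s⁻²
Only (1) matches m²·s⁻².

(1)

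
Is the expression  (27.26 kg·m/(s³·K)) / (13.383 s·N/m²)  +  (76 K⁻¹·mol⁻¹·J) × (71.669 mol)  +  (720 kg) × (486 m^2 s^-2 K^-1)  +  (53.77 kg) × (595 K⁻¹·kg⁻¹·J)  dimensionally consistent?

Expand each in SI base units:
  (27.26 kg·m/(s³·K)) / (13.383 s·N/m²):  [kg·m·s⁻³·K⁻¹] / [kg·m⁻¹·s⁻¹] = m²·s⁻²·K⁻¹
  (76 K⁻¹·mol⁻¹·J) × (71.669 mol):  [kg·m²·s⁻²·K⁻¹·mol⁻¹] · [mol] = kg·m²·s⁻²·K⁻¹
  (720 kg) × (486 m^2 s^-2 K^-1):  [kg] · [m²·s⁻²·K⁻¹] = kg·m²·s⁻²·K⁻¹
  (53.77 kg) × (595 K⁻¹·kg⁻¹·J):  [kg] · [m²·s⁻²·K⁻¹] = kg·m²·s⁻²·K⁻¹
The terms do not share a single dimension (kg·m²·s⁻²·K⁻¹ vs m²·s⁻²·K⁻¹).

No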